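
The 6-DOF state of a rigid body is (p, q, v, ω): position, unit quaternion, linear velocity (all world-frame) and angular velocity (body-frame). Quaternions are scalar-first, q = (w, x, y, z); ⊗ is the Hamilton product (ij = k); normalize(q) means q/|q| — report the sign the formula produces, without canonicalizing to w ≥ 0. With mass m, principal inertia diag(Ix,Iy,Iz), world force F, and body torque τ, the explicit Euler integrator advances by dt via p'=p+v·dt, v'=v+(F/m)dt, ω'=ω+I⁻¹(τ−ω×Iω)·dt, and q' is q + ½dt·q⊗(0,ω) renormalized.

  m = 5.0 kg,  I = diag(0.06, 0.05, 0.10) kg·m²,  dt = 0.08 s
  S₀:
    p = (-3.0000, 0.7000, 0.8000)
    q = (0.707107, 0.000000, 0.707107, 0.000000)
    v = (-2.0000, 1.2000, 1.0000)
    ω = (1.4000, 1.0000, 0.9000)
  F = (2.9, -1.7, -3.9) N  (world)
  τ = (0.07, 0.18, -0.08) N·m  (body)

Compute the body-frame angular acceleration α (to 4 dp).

ω×(Iω) gyroscopic = (0.0450, -0.0504, -0.0140)
α = I⁻¹(τ − ω×Iω) = (0.4167, 4.6080, -0.6600)

α = (0.4167, 4.6080, -0.6600)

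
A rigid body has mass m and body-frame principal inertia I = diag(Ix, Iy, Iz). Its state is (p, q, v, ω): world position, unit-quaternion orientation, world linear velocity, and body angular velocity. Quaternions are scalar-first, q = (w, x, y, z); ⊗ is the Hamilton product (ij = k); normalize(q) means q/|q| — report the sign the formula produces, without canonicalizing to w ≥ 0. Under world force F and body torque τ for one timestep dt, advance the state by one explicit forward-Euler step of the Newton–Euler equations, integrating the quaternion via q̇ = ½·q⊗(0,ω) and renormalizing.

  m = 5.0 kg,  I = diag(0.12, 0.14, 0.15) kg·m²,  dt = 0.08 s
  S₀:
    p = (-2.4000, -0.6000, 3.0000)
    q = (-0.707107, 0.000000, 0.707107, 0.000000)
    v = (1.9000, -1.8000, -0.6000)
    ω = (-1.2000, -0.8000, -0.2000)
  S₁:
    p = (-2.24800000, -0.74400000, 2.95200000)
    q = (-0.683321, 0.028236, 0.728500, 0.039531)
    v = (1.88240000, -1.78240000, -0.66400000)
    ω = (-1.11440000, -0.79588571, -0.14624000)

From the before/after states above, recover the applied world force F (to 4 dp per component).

F = (-1.1000, 1.1000, -4.0000)

velocity change Δv = (-0.01760000, 0.01760000, -0.06400000)
m·(v₁−v₀)/dt = (-1.1000, 1.1000, -4.0000)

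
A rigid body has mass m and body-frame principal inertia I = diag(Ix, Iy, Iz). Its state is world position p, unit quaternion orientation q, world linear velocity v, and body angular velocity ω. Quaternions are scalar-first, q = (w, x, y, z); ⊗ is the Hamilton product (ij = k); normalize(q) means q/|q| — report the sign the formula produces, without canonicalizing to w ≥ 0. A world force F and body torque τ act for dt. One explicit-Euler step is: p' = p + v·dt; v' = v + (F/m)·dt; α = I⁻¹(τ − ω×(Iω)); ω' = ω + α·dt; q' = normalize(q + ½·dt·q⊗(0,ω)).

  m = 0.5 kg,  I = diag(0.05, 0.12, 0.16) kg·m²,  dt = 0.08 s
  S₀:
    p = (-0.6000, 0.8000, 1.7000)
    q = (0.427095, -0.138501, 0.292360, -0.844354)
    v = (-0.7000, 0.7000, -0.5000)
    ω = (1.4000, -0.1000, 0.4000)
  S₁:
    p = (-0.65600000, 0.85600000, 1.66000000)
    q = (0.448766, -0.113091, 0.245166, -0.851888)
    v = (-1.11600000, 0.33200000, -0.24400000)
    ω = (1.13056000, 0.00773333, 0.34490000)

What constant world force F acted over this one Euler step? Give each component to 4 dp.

v₁ − v₀ = (-0.41600000, -0.36800000, 0.25600000)
m·(v₁−v₀)/dt = (-2.6000, -2.3000, 1.6000)

F = (-2.6000, -2.3000, 1.6000)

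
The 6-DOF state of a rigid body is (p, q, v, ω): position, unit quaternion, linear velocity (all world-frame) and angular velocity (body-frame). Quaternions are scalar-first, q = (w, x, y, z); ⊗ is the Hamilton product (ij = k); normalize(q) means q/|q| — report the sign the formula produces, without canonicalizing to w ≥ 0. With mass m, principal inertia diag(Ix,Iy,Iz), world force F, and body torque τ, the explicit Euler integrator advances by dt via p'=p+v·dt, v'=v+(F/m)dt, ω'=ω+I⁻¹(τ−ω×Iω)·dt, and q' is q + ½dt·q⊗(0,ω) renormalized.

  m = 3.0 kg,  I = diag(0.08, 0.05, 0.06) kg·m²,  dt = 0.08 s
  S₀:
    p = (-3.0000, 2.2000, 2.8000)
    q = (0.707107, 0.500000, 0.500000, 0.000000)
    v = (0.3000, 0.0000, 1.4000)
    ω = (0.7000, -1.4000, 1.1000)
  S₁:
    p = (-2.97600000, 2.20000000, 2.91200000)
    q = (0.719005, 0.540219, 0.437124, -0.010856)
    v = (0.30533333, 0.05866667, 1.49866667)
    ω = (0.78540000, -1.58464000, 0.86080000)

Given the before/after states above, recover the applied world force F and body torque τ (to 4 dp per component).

F = (0.2000, 2.2000, 3.7000)
τ = (0.0700, -0.1000, -0.1500)

rate change Δω = (0.08540000, -0.18464000, -0.23920000)
precession coupling = (-0.0154, 0.0154, 0.0294)
I·α + gyro = (0.0700, -0.1000, -0.1500)
velocity change Δv = (0.00533333, 0.05866667, 0.09866667)
m·(v₁−v₀)/dt = (0.2000, 2.2000, 3.7000)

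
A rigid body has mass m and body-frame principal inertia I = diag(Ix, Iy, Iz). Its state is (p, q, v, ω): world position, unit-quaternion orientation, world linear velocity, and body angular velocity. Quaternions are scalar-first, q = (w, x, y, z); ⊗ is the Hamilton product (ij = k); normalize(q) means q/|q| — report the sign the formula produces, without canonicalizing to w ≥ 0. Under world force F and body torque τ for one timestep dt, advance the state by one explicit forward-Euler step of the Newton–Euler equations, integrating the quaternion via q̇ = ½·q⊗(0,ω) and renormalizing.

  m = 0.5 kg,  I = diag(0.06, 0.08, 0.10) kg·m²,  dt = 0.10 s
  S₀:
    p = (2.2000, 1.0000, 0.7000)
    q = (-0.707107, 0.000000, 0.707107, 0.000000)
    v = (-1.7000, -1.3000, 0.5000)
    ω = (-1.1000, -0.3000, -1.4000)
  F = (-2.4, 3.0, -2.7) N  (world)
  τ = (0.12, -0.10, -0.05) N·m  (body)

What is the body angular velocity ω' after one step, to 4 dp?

ω×(Iω) gyroscopic = (0.0084, -0.0616, 0.0066)
(τ − ω×Iω)/I = (1.8600, -0.4800, -0.5660)
ω' = ω + α·dt = (-0.9140, -0.3480, -1.4566)

ω' = (-0.9140, -0.3480, -1.4566)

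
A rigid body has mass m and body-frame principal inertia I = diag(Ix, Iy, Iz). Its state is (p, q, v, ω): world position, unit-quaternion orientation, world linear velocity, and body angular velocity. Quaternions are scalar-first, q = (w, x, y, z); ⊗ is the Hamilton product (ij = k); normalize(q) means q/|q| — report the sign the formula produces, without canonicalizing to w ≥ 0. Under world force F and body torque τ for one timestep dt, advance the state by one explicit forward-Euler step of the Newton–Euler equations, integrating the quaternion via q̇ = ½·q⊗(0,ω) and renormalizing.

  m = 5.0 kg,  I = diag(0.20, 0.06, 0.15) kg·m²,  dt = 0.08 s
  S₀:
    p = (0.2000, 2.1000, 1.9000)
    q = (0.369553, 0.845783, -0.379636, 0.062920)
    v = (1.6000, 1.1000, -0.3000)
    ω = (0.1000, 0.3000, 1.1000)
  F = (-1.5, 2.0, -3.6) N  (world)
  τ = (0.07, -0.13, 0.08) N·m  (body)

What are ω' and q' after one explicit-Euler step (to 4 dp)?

ω' = (0.1161, 0.1193, 1.1449)
q' = (0.3676, 0.8289, -0.4117, 0.0908)

gyro term ω×Iω = (0.0297, 0.0055, -0.0042)
angular accel α = (0.2015, -2.2583, 0.5613)
new body rate ω' = (0.1161, 0.1193, 1.1449)
Hamilton product q⊗(0,ω) = (-0.0398995, -0.3995203, -0.8132034, 0.6982068)
q + ½dt·q⊗(0,ω), renormalized = (0.3676, 0.8289, -0.4117, 0.0908)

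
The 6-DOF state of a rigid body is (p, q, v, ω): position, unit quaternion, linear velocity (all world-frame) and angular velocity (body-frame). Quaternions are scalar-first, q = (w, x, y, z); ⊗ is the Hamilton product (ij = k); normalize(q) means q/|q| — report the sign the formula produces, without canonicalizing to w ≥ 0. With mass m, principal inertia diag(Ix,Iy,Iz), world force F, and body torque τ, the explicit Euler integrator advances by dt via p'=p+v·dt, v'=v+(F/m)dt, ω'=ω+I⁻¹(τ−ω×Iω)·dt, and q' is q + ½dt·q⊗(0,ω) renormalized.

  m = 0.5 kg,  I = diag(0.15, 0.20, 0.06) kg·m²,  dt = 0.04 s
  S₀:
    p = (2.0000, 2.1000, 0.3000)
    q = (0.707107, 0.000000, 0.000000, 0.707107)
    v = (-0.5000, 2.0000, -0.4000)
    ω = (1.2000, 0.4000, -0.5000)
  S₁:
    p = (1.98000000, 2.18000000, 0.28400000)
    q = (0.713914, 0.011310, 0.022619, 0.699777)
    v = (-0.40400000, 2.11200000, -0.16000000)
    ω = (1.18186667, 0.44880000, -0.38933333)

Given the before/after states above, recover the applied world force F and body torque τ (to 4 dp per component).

F = (1.2000, 1.4000, 3.0000)
τ = (-0.0400, 0.1900, 0.1900)

rate change Δω = (-0.01813333, 0.04880000, 0.11066667)
ω₀×(Iω₀) = (0.0280, -0.0540, 0.0240)
τ = I·(Δω/dt) + ω₀×(Iω₀) = (-0.0400, 0.1900, 0.1900)
velocity change Δv = (0.09600000, 0.11200000, 0.24000000)
m·(v₁−v₀)/dt = (1.2000, 1.4000, 3.0000)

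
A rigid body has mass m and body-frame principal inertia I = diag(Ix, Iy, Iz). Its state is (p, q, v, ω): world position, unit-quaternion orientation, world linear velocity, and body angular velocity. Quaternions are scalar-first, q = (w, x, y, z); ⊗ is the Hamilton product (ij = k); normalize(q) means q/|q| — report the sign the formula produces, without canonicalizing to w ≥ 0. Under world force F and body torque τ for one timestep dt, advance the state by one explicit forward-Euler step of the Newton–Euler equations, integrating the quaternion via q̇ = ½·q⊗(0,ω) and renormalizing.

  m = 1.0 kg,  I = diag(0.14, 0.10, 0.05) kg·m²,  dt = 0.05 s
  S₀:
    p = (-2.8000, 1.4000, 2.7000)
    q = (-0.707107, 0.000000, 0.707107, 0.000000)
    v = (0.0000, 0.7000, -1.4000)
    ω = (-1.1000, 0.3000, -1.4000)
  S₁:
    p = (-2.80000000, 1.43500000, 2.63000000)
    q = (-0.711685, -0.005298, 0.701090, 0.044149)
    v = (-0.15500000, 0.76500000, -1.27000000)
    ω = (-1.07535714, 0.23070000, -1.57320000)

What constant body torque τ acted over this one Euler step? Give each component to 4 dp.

rate change Δω = (0.02464286, -0.06930000, -0.17320000)
I·α + gyro = (0.0900, 0.0000, -0.1600)

τ = (0.0900, 0.0000, -0.1600)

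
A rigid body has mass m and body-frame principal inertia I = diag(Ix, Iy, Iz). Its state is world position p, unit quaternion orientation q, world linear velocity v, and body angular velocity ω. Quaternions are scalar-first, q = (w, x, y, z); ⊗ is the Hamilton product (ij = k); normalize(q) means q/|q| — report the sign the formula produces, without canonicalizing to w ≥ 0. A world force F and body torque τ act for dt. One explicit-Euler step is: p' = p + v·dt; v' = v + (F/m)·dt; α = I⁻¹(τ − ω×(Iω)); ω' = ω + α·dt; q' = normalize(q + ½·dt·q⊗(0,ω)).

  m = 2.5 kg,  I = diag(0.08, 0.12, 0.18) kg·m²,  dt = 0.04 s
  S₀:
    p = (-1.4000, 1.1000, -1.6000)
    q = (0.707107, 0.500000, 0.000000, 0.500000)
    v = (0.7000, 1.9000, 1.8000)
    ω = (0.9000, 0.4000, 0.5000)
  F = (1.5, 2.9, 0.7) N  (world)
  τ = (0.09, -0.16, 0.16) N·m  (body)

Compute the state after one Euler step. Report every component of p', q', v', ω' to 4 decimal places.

p + v·dt = (-1.3720, 1.1760, -1.5280)
new velocity v' = (0.7240, 1.9464, 1.8112)
precession coupling ω×(Iω) = (0.0120, -0.0450, 0.0144)
angular accel α = (0.9750, -0.9583, 0.8089)
ω + α·dt = (0.9390, 0.3617, 0.5324)
Hamilton product q⊗(0,ω) = (-0.7000000, 0.4363963, 0.4828428, 0.5535535)
updated quaternion q' = (0.6929, 0.5086, 0.0097, 0.5109)

p' = (-1.3720, 1.1760, -1.5280)
q' = (0.6929, 0.5086, 0.0097, 0.5109)
v' = (0.7240, 1.9464, 1.8112)
ω' = (0.9390, 0.3617, 0.5324)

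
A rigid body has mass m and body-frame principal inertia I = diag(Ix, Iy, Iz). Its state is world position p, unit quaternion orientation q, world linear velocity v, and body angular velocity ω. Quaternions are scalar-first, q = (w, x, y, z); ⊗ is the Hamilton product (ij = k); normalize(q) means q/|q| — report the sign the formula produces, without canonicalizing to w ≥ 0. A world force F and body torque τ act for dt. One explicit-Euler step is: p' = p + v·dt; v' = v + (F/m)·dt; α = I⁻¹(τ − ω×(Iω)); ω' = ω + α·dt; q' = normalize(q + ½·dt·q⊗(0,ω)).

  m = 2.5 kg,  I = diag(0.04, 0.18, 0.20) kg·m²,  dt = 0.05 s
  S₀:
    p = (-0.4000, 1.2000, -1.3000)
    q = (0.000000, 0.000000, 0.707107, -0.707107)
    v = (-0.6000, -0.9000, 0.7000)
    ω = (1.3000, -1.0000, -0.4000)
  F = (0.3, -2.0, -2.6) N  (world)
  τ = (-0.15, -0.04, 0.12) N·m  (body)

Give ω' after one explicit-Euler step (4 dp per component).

angular accel α = (-3.9500, -0.6844, 1.5100)
new body rate ω' = (1.1025, -1.0342, -0.3245)

ω' = (1.1025, -1.0342, -0.3245)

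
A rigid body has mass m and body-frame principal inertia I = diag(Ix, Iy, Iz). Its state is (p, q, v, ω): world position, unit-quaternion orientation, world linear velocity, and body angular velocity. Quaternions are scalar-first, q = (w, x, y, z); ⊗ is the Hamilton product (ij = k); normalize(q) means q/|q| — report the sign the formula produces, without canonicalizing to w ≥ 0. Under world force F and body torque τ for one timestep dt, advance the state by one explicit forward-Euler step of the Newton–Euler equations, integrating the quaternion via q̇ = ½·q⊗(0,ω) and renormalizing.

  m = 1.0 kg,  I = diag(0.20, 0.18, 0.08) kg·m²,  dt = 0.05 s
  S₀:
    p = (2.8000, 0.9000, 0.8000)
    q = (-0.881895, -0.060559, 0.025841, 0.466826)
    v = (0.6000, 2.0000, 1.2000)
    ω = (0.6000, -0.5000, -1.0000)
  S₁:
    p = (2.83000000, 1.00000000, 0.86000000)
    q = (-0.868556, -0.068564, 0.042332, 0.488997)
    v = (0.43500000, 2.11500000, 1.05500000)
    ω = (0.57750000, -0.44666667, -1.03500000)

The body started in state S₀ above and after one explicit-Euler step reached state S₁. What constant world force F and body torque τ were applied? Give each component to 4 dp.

F = (-3.3000, 2.3000, -2.9000)
τ = (-0.1400, 0.1200, -0.0500)

v₁ − v₀ = (-0.16500000, 0.11500000, -0.14500000)
m·(v₁−v₀)/dt = (-3.3000, 2.3000, -2.9000)
rate change Δω = (-0.02250000, 0.05333333, -0.03500000)
I·α + gyro = (-0.1400, 0.1200, -0.0500)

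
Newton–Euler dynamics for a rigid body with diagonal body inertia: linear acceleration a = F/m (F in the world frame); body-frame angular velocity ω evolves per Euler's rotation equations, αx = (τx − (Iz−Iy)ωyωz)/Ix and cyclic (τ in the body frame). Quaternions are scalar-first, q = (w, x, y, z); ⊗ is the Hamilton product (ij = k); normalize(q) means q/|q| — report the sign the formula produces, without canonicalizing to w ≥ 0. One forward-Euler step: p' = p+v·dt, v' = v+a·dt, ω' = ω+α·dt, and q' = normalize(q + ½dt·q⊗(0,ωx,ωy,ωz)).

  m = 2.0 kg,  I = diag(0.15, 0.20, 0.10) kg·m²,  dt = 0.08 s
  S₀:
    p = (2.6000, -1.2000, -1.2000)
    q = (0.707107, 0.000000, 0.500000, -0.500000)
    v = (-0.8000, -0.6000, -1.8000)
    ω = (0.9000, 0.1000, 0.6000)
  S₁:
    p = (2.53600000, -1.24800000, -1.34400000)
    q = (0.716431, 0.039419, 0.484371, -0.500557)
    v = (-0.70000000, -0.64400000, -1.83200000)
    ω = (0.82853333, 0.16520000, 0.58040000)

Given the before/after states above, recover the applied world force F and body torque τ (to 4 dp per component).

F = (2.5000, -1.1000, -0.8000)
τ = (-0.1400, 0.1900, -0.0200)

rate change Δω = (-0.07146667, 0.06520000, -0.01960000)
gyro term ω₀×Iω₀ = (-0.0060, 0.0270, 0.0045)
applied torque τ = (-0.1400, 0.1900, -0.0200)
Δv = v₁−v₀ = (0.10000000, -0.04400000, -0.03200000)
applied force F = (2.5000, -1.1000, -0.8000)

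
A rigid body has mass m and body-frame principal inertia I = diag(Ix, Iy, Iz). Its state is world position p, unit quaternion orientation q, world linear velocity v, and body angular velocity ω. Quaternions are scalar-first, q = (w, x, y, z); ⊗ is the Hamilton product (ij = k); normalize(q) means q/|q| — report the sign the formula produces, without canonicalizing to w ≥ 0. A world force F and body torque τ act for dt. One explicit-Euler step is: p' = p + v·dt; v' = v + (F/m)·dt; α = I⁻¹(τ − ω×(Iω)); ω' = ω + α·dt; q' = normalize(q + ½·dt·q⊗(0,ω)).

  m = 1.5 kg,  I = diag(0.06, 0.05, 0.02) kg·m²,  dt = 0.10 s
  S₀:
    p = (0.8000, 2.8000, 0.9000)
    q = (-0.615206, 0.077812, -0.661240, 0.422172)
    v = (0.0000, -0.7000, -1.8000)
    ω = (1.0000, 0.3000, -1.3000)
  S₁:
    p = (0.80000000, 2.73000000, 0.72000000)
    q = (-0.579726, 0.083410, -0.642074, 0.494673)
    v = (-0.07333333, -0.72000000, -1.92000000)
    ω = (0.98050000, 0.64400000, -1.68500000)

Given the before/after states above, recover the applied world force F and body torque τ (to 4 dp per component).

ω₁ − ω₀ = (-0.01950000, 0.34400000, -0.38500000)
precession coupling = (0.0117, -0.0520, -0.0030)
I·α + gyro = (0.0000, 0.1200, -0.0800)
Δv = v₁−v₀ = (-0.07333333, -0.02000000, -0.12000000)
applied force F = (-1.1000, -0.3000, -1.8000)

F = (-1.1000, -0.3000, -1.8000)
τ = (0.0000, 0.1200, -0.0800)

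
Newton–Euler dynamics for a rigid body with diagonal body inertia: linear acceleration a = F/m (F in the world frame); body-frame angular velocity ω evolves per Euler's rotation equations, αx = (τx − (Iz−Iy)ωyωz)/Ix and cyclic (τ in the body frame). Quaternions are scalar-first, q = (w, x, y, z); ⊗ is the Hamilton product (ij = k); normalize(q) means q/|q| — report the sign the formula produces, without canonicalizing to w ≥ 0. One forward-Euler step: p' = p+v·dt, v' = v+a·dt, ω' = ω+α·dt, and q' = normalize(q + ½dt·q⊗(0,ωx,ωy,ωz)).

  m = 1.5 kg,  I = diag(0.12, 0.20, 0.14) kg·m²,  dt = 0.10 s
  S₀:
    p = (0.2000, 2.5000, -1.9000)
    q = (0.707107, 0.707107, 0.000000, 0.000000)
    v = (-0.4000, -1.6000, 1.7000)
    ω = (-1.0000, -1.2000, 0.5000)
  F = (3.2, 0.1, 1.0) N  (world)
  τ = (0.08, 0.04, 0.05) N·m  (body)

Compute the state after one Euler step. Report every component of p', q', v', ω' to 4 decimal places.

gyro term ω×Iω = (0.0360, 0.0100, 0.0960)
(τ − ω×Iω)/I = (0.3667, 0.1500, -0.3286)
new body rate ω' = (-0.9633, -1.1850, 0.4671)
Hamilton product q⊗(0,ω) = (0.7071070, -0.7071070, -1.2020819, -0.4949749)
q + ½dt·q⊗(0,ω), renormalized = (0.7400, 0.6695, -0.0599, -0.0247)
p' = p + v·dt = (0.1600, 2.3400, -1.7300)
v' = v + a·dt = (-0.1867, -1.5933, 1.7667)

p' = (0.1600, 2.3400, -1.7300)
q' = (0.7400, 0.6695, -0.0599, -0.0247)
v' = (-0.1867, -1.5933, 1.7667)
ω' = (-0.9633, -1.1850, 0.4671)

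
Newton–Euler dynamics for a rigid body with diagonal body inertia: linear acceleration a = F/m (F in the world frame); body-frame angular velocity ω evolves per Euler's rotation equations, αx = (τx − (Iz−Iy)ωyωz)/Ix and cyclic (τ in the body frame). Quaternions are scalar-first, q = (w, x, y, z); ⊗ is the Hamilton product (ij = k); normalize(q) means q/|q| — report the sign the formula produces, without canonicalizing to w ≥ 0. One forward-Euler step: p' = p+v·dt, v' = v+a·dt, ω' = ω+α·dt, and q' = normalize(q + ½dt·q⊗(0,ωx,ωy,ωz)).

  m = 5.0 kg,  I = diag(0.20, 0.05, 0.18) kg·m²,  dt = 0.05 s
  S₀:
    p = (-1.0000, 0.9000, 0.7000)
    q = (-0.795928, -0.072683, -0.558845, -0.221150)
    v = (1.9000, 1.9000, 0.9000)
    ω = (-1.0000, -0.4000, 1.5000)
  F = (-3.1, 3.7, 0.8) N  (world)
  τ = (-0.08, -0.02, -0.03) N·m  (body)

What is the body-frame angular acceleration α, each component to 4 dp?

precession coupling ω×(Iω) = (-0.0780, -0.0300, -0.0600)
angular accel α = (-0.0100, 0.2000, 0.1667)

α = (-0.0100, 0.2000, 0.1667)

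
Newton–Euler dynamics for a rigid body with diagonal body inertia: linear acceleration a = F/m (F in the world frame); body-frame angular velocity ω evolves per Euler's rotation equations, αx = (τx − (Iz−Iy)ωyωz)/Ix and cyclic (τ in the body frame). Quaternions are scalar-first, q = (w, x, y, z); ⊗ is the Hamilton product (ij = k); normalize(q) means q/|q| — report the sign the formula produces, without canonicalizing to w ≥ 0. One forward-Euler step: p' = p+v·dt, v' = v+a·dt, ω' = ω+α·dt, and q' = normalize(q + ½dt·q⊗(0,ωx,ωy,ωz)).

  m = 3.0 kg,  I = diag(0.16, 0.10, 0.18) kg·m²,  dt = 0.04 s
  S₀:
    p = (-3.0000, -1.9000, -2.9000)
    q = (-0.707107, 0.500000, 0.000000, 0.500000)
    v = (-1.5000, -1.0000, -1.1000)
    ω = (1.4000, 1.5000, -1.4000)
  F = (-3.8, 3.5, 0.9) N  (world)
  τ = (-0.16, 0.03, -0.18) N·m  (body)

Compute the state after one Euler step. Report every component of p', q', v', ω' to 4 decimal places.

angular accel α = (0.0500, -0.0920, -0.3000)
new body rate ω' = (1.4020, 1.4963, -1.4120)
q⊗(0,ω) = (0.0000000, -1.7399498, 0.3393395, 1.7399498)
updated quaternion q' = (-0.7062, 0.4646, 0.0068, 0.5341)
linear accel F/m = (-1.2667, 1.1667, 0.3000)
p + v·dt = (-3.0600, -1.9400, -2.9440)
v' = v + a·dt = (-1.5507, -0.9533, -1.0880)

p' = (-3.0600, -1.9400, -2.9440)
q' = (-0.7062, 0.4646, 0.0068, 0.5341)
v' = (-1.5507, -0.9533, -1.0880)
ω' = (1.4020, 1.4963, -1.4120)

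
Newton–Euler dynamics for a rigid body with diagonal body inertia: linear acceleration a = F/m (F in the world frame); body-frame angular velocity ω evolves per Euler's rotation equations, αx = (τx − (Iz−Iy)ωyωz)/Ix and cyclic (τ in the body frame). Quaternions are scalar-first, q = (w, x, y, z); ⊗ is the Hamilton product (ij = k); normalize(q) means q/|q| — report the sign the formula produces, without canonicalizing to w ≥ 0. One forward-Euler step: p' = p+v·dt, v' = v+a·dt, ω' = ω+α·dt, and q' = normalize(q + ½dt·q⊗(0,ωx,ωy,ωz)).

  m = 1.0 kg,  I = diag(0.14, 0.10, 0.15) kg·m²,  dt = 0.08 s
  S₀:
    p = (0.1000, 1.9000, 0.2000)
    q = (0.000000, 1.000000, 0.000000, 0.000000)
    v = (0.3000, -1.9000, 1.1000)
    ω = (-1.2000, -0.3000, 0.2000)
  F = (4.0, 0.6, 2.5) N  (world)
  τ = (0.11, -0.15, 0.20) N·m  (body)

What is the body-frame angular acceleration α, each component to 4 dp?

ω×(Iω) gyroscopic = (-0.0030, 0.0024, -0.0144)
α = I⁻¹(τ − ω×Iω) = (0.8071, -1.5240, 1.4293)

α = (0.8071, -1.5240, 1.4293)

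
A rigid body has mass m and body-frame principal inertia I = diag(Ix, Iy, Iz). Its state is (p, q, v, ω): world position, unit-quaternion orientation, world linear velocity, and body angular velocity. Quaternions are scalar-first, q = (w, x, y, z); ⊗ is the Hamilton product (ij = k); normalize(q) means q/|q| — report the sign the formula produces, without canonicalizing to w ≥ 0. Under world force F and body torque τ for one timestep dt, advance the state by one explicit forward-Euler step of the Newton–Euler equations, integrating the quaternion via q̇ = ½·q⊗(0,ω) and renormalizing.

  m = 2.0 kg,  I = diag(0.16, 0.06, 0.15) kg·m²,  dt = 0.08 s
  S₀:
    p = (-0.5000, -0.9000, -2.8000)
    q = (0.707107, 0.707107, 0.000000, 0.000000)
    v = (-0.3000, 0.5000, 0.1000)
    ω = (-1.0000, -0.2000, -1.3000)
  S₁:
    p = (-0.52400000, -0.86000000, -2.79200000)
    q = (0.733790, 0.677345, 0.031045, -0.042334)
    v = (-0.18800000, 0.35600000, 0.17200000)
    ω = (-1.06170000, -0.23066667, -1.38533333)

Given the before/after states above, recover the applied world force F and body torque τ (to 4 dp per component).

F = (2.8000, -3.6000, 1.8000)
τ = (-0.1000, -0.0100, -0.1800)

Δω = ω₁−ω₀ = (-0.06170000, -0.03066667, -0.08533333)
precession coupling = (0.0234, 0.0130, -0.0200)
I·α + gyro = (-0.1000, -0.0100, -0.1800)
Δv = v₁−v₀ = (0.11200000, -0.14400000, 0.07200000)
applied force F = (2.8000, -3.6000, 1.8000)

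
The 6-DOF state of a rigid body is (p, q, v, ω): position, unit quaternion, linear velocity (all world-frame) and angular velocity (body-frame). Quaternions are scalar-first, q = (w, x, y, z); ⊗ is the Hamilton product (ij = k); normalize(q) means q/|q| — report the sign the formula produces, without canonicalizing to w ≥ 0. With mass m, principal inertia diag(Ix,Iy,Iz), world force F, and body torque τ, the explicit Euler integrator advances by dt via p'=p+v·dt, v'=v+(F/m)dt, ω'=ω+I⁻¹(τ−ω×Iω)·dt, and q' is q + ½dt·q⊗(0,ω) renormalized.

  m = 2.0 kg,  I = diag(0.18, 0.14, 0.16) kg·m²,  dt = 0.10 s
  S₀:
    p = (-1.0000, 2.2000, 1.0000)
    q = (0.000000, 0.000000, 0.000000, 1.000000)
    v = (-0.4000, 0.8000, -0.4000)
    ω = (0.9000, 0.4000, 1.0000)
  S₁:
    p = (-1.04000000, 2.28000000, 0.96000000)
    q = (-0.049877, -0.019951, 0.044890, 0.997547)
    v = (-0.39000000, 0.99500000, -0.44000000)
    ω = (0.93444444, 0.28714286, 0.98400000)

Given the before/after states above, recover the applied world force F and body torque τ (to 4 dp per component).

v₁ − v₀ = (0.01000000, 0.19500000, -0.04000000)
m·(v₁−v₀)/dt = (0.2000, 3.9000, -0.8000)
ω₁ − ω₀ = (0.03444444, -0.11285714, -0.01600000)
gyro term ω₀×Iω₀ = (0.0080, 0.0180, -0.0144)
applied torque τ = (0.0700, -0.1400, -0.0400)

F = (0.2000, 3.9000, -0.8000)
τ = (0.0700, -0.1400, -0.0400)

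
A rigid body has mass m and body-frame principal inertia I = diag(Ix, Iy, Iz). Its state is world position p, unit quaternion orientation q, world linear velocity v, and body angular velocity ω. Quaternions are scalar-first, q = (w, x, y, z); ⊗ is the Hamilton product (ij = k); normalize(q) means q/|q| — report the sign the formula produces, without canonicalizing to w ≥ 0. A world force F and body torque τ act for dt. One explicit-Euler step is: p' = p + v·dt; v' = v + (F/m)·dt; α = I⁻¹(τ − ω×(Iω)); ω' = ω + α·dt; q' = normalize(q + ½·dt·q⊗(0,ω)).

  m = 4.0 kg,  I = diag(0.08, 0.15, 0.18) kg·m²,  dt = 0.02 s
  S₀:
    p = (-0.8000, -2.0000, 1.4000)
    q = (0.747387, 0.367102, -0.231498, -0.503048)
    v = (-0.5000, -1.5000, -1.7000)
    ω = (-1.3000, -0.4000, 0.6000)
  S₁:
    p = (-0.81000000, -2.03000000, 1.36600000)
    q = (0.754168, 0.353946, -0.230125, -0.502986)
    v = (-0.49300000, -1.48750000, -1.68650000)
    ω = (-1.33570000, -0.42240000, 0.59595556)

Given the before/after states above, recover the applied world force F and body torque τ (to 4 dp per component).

rate change Δω = (-0.03570000, -0.02240000, -0.00404444)
ω₀×(Iω₀) = (-0.0072, 0.0780, 0.0364)
τ = I·(Δω/dt) + ω₀×(Iω₀) = (-0.1500, -0.0900, 0.0000)
v₁ − v₀ = (0.00700000, 0.01250000, 0.01350000)
F = m·Δv/dt = (1.4000, 2.5000, 2.7000)

F = (1.4000, 2.5000, 2.7000)
τ = (-0.1500, -0.0900, 0.0000)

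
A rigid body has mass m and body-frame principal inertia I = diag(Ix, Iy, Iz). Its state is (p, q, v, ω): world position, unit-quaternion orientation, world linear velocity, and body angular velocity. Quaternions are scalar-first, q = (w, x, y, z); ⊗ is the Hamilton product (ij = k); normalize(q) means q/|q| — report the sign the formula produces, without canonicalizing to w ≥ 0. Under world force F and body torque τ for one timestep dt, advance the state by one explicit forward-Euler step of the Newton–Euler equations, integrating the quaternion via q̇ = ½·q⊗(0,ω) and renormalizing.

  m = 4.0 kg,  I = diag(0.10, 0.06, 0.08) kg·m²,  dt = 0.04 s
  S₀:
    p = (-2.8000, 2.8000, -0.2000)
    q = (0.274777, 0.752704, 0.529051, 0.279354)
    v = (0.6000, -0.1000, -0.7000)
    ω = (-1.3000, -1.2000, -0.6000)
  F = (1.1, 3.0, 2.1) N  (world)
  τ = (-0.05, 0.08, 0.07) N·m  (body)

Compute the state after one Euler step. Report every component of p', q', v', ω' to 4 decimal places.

p' = (-2.7760, 2.7960, -0.2280)
q' = (0.3102, 0.7454, 0.5239, 0.2716)
v' = (0.6110, -0.0700, -0.6790)
ω' = (-1.3258, -1.1571, -0.5338)

p + v·dt = (-2.7760, 2.7960, -0.2280)
new velocity v' = (0.6110, -0.0700, -0.6790)
gyro term ω×Iω = (0.0144, 0.0156, -0.0624)
angular accel α = (-0.6440, 1.0733, 1.6550)
ω' = ω + α·dt = (-1.3258, -1.1571, -0.5338)
Hamilton product q⊗(0,ω) = (1.7809888, -0.3394159, -0.2412702, -0.3803447)
q + ½dt·q⊗(0,ω), renormalized = (0.3102, 0.7454, 0.5239, 0.2716)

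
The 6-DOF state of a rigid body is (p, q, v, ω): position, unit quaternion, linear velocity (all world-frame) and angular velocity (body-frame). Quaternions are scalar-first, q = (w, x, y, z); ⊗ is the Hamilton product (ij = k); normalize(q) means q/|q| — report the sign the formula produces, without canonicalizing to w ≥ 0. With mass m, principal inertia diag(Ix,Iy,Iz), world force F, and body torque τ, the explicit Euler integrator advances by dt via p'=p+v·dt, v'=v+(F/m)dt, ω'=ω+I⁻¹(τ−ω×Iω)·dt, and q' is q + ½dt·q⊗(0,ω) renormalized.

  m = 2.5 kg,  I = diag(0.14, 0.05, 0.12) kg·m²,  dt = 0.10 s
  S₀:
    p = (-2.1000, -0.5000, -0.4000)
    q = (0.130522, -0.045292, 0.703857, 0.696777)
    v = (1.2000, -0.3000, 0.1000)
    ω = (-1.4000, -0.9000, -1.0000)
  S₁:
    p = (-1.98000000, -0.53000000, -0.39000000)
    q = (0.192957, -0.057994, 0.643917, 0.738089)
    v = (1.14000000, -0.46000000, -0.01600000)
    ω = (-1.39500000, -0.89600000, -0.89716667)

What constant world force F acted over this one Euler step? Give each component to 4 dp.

velocity change Δv = (-0.06000000, -0.16000000, -0.11600000)
F = m·Δv/dt = (-1.5000, -4.0000, -2.9000)

F = (-1.5000, -4.0000, -2.9000)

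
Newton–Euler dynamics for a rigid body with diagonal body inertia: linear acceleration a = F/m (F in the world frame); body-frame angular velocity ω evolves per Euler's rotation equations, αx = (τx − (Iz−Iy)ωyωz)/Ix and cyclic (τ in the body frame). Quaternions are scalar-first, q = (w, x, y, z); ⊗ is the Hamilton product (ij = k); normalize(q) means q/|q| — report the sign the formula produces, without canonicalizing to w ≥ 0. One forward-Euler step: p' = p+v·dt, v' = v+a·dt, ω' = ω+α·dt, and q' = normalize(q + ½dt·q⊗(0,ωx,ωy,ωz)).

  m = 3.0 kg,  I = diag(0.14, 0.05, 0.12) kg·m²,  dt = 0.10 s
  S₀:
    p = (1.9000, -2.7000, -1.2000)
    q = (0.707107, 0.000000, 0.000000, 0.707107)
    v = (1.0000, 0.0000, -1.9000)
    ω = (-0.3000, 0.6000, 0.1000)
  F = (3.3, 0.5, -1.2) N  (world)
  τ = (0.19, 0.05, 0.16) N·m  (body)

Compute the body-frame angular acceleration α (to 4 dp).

α = (1.3271, 1.0120, 1.1983)

precession coupling ω×(Iω) = (0.0042, -0.0006, 0.0162)
α = I⁻¹(τ − ω×Iω) = (1.3271, 1.0120, 1.1983)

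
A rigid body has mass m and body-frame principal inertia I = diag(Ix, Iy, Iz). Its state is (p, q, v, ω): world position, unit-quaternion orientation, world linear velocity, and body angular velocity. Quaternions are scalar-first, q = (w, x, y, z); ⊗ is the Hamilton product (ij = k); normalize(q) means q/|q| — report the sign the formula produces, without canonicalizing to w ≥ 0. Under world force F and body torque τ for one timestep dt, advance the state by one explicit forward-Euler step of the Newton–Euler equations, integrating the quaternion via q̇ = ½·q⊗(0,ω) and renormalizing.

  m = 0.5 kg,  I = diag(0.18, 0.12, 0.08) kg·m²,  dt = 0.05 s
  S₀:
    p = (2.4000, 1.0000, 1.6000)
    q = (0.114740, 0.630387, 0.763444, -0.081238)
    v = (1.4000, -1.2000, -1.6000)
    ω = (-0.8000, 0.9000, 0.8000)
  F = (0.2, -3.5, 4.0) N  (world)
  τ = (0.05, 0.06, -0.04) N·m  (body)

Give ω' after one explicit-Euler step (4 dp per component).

ω' = (-0.7781, 0.9517, 0.7480)

ω×(Iω) gyroscopic = (-0.0288, -0.0640, 0.0432)
α = I⁻¹(τ − ω×Iω) = (0.4378, 1.0333, -1.0400)
ω + α·dt = (-0.7781, 0.9517, 0.7480)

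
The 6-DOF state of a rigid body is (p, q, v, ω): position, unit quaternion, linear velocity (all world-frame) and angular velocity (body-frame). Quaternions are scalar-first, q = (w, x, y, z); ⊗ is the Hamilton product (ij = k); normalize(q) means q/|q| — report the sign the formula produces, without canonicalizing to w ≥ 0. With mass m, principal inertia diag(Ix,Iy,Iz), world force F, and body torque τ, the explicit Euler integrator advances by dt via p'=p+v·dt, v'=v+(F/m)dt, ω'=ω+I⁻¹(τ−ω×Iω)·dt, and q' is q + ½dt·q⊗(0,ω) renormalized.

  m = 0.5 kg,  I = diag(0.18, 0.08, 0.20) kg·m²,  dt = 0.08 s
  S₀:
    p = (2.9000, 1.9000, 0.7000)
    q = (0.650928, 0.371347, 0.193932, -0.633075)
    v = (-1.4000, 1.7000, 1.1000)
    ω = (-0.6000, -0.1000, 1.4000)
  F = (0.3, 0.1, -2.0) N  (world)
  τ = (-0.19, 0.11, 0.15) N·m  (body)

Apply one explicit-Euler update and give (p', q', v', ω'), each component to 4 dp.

a = (0.6000, 0.2000, -4.0000)
p' = p + v·dt = (2.7880, 2.0360, 0.7880)
v' = v + a·dt = (-1.3520, 1.7160, 0.7800)
gyro term ω×Iω = (-0.0168, 0.0168, -0.0060)
α = I⁻¹(τ − ω×Iω) = (-0.9622, 1.1650, 0.7800)
new body rate ω' = (-0.6770, -0.0068, 1.4624)
q⊗(0,ω) = (1.1285064, -0.1823595, -0.2051336, 0.9905237)
q' = normalize(q + ½dt·q⊗(0,ω)) = (0.6948, 0.3634, 0.1854, -0.5924)

p' = (2.7880, 2.0360, 0.7880)
q' = (0.6948, 0.3634, 0.1854, -0.5924)
v' = (-1.3520, 1.7160, 0.7800)
ω' = (-0.6770, -0.0068, 1.4624)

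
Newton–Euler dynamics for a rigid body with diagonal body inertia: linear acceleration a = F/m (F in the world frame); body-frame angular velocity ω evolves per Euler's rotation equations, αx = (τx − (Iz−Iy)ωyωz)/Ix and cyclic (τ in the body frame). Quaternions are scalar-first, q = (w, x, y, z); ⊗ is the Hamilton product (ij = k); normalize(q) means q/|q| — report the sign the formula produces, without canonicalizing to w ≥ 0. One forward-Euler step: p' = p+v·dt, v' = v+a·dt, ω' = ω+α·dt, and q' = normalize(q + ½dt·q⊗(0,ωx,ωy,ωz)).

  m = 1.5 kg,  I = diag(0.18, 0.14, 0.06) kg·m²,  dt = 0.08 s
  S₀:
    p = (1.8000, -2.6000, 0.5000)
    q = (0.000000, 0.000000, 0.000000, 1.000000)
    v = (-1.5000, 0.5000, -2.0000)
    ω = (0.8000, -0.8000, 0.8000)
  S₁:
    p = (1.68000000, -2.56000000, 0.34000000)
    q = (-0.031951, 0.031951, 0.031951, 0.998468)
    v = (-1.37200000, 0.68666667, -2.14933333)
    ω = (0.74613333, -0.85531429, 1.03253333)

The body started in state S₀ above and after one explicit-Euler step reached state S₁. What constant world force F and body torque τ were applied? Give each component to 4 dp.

velocity change Δv = (0.12800000, 0.18666667, -0.14933333)
m·(v₁−v₀)/dt = (2.4000, 3.5000, -2.8000)
ω₁ − ω₀ = (-0.05386667, -0.05531429, 0.23253333)
applied torque τ = (-0.0700, -0.0200, 0.2000)

F = (2.4000, 3.5000, -2.8000)
τ = (-0.0700, -0.0200, 0.2000)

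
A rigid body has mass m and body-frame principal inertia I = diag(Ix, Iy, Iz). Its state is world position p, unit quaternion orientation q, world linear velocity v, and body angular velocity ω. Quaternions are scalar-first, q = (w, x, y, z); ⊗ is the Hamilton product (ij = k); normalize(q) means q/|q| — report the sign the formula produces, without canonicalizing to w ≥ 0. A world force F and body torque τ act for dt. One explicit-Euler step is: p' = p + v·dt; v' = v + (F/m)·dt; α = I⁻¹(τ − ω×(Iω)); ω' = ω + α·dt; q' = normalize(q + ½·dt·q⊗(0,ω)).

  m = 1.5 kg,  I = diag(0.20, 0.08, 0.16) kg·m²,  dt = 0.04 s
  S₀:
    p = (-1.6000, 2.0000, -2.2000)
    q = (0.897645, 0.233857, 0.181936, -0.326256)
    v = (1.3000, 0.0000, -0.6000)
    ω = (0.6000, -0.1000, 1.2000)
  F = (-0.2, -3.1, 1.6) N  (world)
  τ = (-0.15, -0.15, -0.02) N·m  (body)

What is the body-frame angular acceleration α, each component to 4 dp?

gyro term ω×Iω = (-0.0096, 0.0288, 0.0072)
α = I⁻¹(τ − ω×Iω) = (-0.7020, -2.2350, -0.1700)

α = (-0.7020, -2.2350, -0.1700)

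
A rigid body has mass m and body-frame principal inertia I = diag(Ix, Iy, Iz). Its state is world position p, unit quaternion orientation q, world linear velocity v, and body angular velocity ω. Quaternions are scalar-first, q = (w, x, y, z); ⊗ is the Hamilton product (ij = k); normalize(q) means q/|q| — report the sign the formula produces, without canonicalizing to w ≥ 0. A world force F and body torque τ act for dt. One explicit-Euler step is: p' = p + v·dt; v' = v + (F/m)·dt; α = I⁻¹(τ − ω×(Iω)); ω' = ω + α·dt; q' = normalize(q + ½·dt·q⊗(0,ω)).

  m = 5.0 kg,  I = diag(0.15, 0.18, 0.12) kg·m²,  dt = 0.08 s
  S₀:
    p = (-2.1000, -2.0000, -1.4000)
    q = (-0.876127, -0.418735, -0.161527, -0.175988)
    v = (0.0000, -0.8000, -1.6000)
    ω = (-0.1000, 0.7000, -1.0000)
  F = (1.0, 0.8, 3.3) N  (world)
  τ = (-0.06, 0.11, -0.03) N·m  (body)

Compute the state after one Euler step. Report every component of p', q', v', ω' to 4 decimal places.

ω×(Iω) gyroscopic = (0.0420, 0.0030, -0.0021)
angular accel α = (-0.6800, 0.5944, -0.2325)
ω' = ω + α·dt = (-0.1544, 0.7476, -1.0186)
q⊗(0,ω) = (-0.1047926, 0.3723313, -1.0144251, 0.5668598)
q + ½dt·q⊗(0,ω), renormalized = (-0.8793, -0.4034, -0.2019, -0.1531)
linear accel F/m = (0.2000, 0.1600, 0.6600)
p + v·dt = (-2.1000, -2.0640, -1.5280)
v' = v + a·dt = (0.0160, -0.7872, -1.5472)

p' = (-2.1000, -2.0640, -1.5280)
q' = (-0.8793, -0.4034, -0.2019, -0.1531)
v' = (0.0160, -0.7872, -1.5472)
ω' = (-0.1544, 0.7476, -1.0186)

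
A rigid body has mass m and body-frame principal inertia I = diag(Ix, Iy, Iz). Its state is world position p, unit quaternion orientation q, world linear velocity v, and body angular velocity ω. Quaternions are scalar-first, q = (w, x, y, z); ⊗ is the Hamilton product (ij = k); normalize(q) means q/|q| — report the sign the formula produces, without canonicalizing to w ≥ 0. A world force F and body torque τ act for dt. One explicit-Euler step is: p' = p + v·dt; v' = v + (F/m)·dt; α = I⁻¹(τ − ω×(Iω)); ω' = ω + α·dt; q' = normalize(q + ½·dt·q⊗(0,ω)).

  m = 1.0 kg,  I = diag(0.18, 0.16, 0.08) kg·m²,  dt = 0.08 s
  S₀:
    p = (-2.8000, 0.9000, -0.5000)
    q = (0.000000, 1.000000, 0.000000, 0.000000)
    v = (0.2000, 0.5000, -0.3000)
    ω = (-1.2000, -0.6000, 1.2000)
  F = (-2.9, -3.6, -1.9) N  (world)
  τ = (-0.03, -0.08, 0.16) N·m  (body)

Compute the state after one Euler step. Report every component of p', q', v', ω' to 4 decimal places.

p' = (-2.7840, 0.9400, -0.5240)
q' = (0.0479, 0.9974, -0.0479, -0.0239)
v' = (-0.0320, 0.2120, -0.4520)
ω' = (-1.2389, -0.5680, 1.3744)

linear accel F/m = (-2.9000, -3.6000, -1.9000)
p + v·dt = (-2.7840, 0.9400, -0.5240)
v + (F/m)dt = (-0.0320, 0.2120, -0.4520)
ω×(Iω) gyroscopic = (0.0576, -0.1440, -0.0144)
(τ − ω×Iω)/I = (-0.4867, 0.4000, 2.1800)
ω + α·dt = (-1.2389, -0.5680, 1.3744)
q⊗(0,ω) = (1.2000000, 0.0000000, -1.2000000, -0.6000000)
updated quaternion q' = (0.0479, 0.9974, -0.0479, -0.0239)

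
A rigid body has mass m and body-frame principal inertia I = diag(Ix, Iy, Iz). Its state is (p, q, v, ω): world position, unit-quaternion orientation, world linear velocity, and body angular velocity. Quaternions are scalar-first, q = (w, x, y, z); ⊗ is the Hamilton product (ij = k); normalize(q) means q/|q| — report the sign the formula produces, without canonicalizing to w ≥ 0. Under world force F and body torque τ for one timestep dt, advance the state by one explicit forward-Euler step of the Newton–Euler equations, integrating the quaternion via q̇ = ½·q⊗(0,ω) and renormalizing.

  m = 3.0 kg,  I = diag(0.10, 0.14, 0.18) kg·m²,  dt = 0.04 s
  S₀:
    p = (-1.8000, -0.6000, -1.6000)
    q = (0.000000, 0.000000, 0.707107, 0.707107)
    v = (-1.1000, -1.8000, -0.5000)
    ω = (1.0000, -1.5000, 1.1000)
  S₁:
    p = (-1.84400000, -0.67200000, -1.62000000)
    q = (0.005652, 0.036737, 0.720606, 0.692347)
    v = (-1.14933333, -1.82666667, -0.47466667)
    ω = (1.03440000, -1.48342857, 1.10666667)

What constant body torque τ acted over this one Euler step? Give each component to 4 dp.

τ = (0.0200, -0.0300, -0.0300)

Δω = ω₁−ω₀ = (0.03440000, 0.01657143, 0.00666667)
ω₀×(Iω₀) = (-0.0660, -0.0880, -0.0600)
τ = I·(Δω/dt) + ω₀×(Iω₀) = (0.0200, -0.0300, -0.0300)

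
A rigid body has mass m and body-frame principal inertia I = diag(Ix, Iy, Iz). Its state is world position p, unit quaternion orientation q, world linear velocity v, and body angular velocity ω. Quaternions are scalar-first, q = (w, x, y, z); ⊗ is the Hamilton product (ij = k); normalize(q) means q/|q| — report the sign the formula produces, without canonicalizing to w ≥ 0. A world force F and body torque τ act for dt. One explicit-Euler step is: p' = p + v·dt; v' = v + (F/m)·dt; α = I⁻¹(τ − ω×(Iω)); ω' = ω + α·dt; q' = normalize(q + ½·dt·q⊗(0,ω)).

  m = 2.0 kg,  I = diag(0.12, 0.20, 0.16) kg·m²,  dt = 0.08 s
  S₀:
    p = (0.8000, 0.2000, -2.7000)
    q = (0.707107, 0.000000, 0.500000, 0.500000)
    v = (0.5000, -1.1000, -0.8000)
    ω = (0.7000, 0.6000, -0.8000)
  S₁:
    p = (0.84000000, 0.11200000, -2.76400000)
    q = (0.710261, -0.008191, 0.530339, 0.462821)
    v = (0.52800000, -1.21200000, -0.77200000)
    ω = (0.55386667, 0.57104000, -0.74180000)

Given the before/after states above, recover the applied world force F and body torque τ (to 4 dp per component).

velocity change Δv = (0.02800000, -0.11200000, 0.02800000)
F = m·Δv/dt = (0.7000, -2.8000, 0.7000)
rate change Δω = (-0.14613333, -0.02896000, 0.05820000)
gyro term ω₀×Iω₀ = (0.0192, 0.0224, 0.0336)
τ = I·(Δω/dt) + ω₀×(Iω₀) = (-0.2000, -0.0500, 0.1500)

F = (0.7000, -2.8000, 0.7000)
τ = (-0.2000, -0.0500, 0.1500)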